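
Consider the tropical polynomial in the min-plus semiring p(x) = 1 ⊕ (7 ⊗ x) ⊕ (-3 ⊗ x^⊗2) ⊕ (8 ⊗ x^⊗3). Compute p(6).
p(6) = 1

A tropical monomial a ⊗ x^⊗i evaluates to a + i · x. Evaluating each term at x = 6:
  Term 0 contributes 1 + 0 · 6 = 1
  Term 1 contributes 7 + 1 · 6 = 13
  Term 2 contributes -3 + 2 · 6 = 9
  Term 3 contributes 8 + 3 · 6 = 26
p(6) = ⊕ of these = min[1, 13, 9, 26] = 1.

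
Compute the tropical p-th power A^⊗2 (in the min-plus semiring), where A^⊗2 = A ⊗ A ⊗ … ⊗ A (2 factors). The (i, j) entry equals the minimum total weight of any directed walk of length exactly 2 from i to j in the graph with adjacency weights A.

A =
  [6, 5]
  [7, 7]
A^⊗2 =
  [12, 11]
  [13, 12]

Each entry (A^⊗2)_ij equals the minimum over all length-2 walks i = v_0 → v_1 → … → v_2 = j of Σ_t A[v_t][v_{t+1}]. For example, for (i, j) = (0, 1) we minimise over 2 possible intermediate vertex sequences; the minimum is 11, attained along the walk 0 → 0 → 1.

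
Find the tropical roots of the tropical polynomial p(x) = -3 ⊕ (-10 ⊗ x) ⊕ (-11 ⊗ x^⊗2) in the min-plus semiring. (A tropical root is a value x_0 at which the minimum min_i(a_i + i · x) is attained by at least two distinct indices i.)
Roots: {1, 7}

Each tropical root is a break point of the lower envelope of the lines y = a_i + i · x (there are 3 lines, with slopes 0, 1, ..., 2). Only the lines that attain the minimum somewhere contribute to roots; other lines are dominated. Here the surviving (envelope) indices are i = 2, i = 1, i = 0.
Intersections between consecutive envelope lines give the roots: for adjacent envelope indices i < j the intersection is x = (a_i − a_j) / (j − i). Reading off the sorted break points: {1, 7}.
Verification: at each break x_0, at least two indices attain the minimum of min_i(a_i + i · x_0).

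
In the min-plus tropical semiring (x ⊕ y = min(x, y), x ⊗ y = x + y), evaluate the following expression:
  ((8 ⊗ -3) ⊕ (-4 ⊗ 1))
((8 ⊗ -3) ⊕ (-4 ⊗ 1)) = -3

Expand innermost to outermost. Recall ⊕ takes the minimum of its arguments and ⊗ takes their sum. Working out the expression ((8 ⊗ -3) ⊕ (-4 ⊗ 1)) gives -3.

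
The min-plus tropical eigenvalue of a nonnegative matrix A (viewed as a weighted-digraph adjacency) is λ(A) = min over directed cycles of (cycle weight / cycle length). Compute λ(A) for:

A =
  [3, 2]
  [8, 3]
λ(A) = 3

Enumerate directed cycles and compute their means (weight / length). Sample:
  cycle 0 → 0: weight = 3, length = 1, mean = 3/1 ≈ 3.000
  cycle 1 → 1: weight = 3, length = 1, mean = 3/1 ≈ 3.000
  cycle 0 → 1 → 0: weight = 10, length = 2, mean = 10/2 ≈ 5.000
  cycle 1 → 0 → 1: weight = 10, length = 2, mean = 10/2 ≈ 5.000
Minimum mean = 3.000, attained e.g. along the cycle 0 → 0 with weight 3 and length 1. So λ(A) = 3/1 = 3.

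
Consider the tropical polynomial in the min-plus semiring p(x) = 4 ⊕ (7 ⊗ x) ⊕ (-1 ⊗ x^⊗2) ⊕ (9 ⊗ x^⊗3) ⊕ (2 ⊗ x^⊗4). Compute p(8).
p(8) = 4

A tropical monomial a ⊗ x^⊗i evaluates to a + i · x. Evaluating each term at x = 8:
  Term 0 contributes 4 + 0 · 8 = 4
  Term 1 contributes 7 + 1 · 8 = 15
  Term 2 contributes -1 + 2 · 8 = 15
  Term 3 contributes 9 + 3 · 8 = 33
  Term 4 contributes 2 + 4 · 8 = 34
p(8) = ⊕ of these = min[4, 15, 15, 33, 34] = 4.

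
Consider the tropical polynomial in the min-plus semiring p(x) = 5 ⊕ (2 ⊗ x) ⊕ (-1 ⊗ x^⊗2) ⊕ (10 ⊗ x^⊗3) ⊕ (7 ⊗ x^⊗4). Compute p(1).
p(1) = 1

A tropical monomial a ⊗ x^⊗i evaluates to a + i · x. Evaluating each term at x = 1:
  Term 0 contributes 5 + 0 · 1 = 5
  Term 1 contributes 2 + 1 · 1 = 3
  Term 2 contributes -1 + 2 · 1 = 1
  Term 3 contributes 10 + 3 · 1 = 13
  Term 4 contributes 7 + 4 · 1 = 11
p(1) = ⊕ of these = min[5, 3, 1, 13, 11] = 1.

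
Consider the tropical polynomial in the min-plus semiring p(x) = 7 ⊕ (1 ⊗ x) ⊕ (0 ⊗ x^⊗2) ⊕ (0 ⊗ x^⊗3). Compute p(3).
p(3) = 4

A tropical monomial a ⊗ x^⊗i evaluates to a + i · x. Evaluating each term at x = 3:
  Term 0 contributes 7 + 0 · 3 = 7
  Term 1 contributes 1 + 1 · 3 = 4
  Term 2 contributes 0 + 2 · 3 = 6
  Term 3 contributes 0 + 3 · 3 = 9
p(3) = ⊕ of these = min[7, 4, 6, 9] = 4.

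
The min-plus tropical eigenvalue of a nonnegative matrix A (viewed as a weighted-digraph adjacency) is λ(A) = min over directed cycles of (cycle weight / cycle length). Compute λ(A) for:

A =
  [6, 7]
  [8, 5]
λ(A) = 5

Enumerate directed cycles and compute their means (weight / length). Sample:
  cycle 0 → 0: weight = 6, length = 1, mean = 6/1 ≈ 6.000
  cycle 1 → 1: weight = 5, length = 1, mean = 5/1 ≈ 5.000
  cycle 0 → 1 → 0: weight = 15, length = 2, mean = 15/2 ≈ 7.500
  cycle 1 → 0 → 1: weight = 15, length = 2, mean = 15/2 ≈ 7.500
Minimum mean = 5.000, attained e.g. along the cycle 1 → 1 with weight 5 and length 1. So λ(A) = 5/1 = 5.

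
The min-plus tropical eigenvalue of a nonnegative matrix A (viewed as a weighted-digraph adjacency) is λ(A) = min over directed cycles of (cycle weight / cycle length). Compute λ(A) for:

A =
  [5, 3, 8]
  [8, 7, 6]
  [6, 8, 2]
λ(A) = 2

Enumerate directed cycles and compute their means (weight / length). Sample:
  cycle 0 → 0: weight = 5, length = 1, mean = 5/1 ≈ 5.000
  cycle 1 → 1: weight = 7, length = 1, mean = 7/1 ≈ 7.000
  cycle 2 → 2: weight = 2, length = 1, mean = 2/1 ≈ 2.000
  cycle 0 → 1 → 0: weight = 11, length = 2, mean = 11/2 ≈ 5.500
  cycle 0 → 2 → 0: weight = 14, length = 2, mean = 14/2 ≈ 7.000
  cycle 1 → 0 → 1: weight = 11, length = 2, mean = 11/2 ≈ 5.500
Minimum mean = 2.000, attained e.g. along the cycle 2 → 2 with weight 2 and length 1. So λ(A) = 2/1 = 2.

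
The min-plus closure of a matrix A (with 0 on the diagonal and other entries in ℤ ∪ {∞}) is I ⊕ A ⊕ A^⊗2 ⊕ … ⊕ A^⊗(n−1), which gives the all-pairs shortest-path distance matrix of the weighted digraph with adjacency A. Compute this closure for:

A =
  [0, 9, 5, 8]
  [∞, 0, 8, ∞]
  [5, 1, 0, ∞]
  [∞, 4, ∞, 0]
Closure =
  [0, 6, 5, 8]
  [13, 0, 8, 21]
  [5, 1, 0, 13]
  [17, 4, 12, 0]

This is the Floyd-Warshall all-pairs shortest-path computation. For each intermediate vertex k = 0, 1, …, 3, update dist[i][j] ← min(dist[i][j], dist[i][k] + dist[k][j]). The final matrix gives, for each (i, j), the minimum total weight of any directed path from i to j (possibly empty when i = j).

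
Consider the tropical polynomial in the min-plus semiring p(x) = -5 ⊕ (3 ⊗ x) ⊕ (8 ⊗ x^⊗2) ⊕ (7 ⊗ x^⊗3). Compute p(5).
p(5) = -5

A tropical monomial a ⊗ x^⊗i evaluates to a + i · x. Evaluating each term at x = 5:
  Term 0 contributes -5 + 0 · 5 = -5
  Term 1 contributes 3 + 1 · 5 = 8
  Term 2 contributes 8 + 2 · 5 = 18
  Term 3 contributes 7 + 3 · 5 = 22
p(5) = ⊕ of these = min[-5, 8, 18, 22] = -5.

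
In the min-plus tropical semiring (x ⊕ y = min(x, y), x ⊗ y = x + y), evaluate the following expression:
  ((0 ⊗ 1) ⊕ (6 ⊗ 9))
((0 ⊗ 1) ⊕ (6 ⊗ 9)) = 1

Expand innermost to outermost. Recall ⊕ takes the minimum of its arguments and ⊗ takes their sum. Working out the expression ((0 ⊗ 1) ⊕ (6 ⊗ 9)) gives 1.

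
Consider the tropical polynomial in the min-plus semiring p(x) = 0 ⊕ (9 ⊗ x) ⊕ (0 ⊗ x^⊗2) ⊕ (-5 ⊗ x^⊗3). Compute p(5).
p(5) = 0

A tropical monomial a ⊗ x^⊗i evaluates to a + i · x. Evaluating each term at x = 5:
  Term 0 contributes 0 + 0 · 5 = 0
  Term 1 contributes 9 + 1 · 5 = 14
  Term 2 contributes 0 + 2 · 5 = 10
  Term 3 contributes -5 + 3 · 5 = 10
p(5) = ⊕ of these = min[0, 14, 10, 10] = 0.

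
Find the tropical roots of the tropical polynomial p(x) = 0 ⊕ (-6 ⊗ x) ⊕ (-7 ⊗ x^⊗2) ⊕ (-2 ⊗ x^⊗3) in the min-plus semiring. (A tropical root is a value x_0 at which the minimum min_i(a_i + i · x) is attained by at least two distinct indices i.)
Roots: {-5, 1, 6}

Each tropical root is a break point of the lower envelope of the lines y = a_i + i · x (there are 4 lines, with slopes 0, 1, ..., 3). Only the lines that attain the minimum somewhere contribute to roots; other lines are dominated. Here the surviving (envelope) indices are i = 3, i = 2, i = 1, i = 0.
Intersections between consecutive envelope lines give the roots: for adjacent envelope indices i < j the intersection is x = (a_i − a_j) / (j − i). Reading off the sorted break points: {-5, 1, 6}.
Verification: at each break x_0, at least two indices attain the minimum of min_i(a_i + i · x_0).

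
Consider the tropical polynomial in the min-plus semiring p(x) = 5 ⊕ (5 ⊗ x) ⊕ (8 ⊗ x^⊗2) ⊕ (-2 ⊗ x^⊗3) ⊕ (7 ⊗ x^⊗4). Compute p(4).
p(4) = 5

A tropical monomial a ⊗ x^⊗i evaluates to a + i · x. Evaluating each term at x = 4:
  Term 0 contributes 5 + 0 · 4 = 5
  Term 1 contributes 5 + 1 · 4 = 9
  Term 2 contributes 8 + 2 · 4 = 16
  Term 3 contributes -2 + 3 · 4 = 10
  Term 4 contributes 7 + 4 · 4 = 23
p(4) = ⊕ of these = min[5, 9, 16, 10, 23] = 5.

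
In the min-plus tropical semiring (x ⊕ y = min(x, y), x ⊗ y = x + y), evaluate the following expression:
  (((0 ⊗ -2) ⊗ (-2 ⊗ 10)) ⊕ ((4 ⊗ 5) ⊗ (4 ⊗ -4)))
(((0 ⊗ -2) ⊗ (-2 ⊗ 10)) ⊕ ((4 ⊗ 5) ⊗ (4 ⊗ -4))) = 6

Expand innermost to outermost. Recall ⊕ takes the minimum of its arguments and ⊗ takes their sum. Working out the expression (((0 ⊗ -2) ⊗ (-2 ⊗ 10)) ⊕ ((4 ⊗ 5) ⊗ (4 ⊗ -4))) gives 6.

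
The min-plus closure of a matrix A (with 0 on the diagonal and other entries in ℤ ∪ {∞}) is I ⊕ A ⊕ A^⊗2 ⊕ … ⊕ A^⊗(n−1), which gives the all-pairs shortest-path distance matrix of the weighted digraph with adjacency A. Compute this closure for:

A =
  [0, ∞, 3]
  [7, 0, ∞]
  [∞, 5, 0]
Closure =
  [0, 8, 3]
  [7, 0, 10]
  [12, 5, 0]

This is the Floyd-Warshall all-pairs shortest-path computation. For each intermediate vertex k = 0, 1, …, 2, update dist[i][j] ← min(dist[i][j], dist[i][k] + dist[k][j]). The final matrix gives, for each (i, j), the minimum total weight of any directed path from i to j (possibly empty when i = j).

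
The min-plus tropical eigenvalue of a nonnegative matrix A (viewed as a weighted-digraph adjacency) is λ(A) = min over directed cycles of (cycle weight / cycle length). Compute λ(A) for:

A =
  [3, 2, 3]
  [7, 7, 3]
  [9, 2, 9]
λ(A) = 5/2

Enumerate directed cycles and compute their means (weight / length). Sample:
  cycle 0 → 0: weight = 3, length = 1, mean = 3/1 ≈ 3.000
  cycle 1 → 1: weight = 7, length = 1, mean = 7/1 ≈ 7.000
  cycle 2 → 2: weight = 9, length = 1, mean = 9/1 ≈ 9.000
  cycle 0 → 1 → 0: weight = 9, length = 2, mean = 9/2 ≈ 4.500
  cycle 0 → 2 → 0: weight = 12, length = 2, mean = 12/2 ≈ 6.000
  cycle 1 → 0 → 1: weight = 9, length = 2, mean = 9/2 ≈ 4.500
Minimum mean = 2.500, attained e.g. along the cycle 1 → 2 → 1 with weight 5 and length 2. So λ(A) = 5/2 = 5/2.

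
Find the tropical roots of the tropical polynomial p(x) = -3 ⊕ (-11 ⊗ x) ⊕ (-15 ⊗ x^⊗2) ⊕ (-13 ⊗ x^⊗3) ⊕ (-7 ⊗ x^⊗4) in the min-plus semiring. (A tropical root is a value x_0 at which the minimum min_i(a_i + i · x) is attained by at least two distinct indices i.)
Roots: {-6, -2, 4, 8}

Each tropical root is a break point of the lower envelope of the lines y = a_i + i · x (there are 5 lines, with slopes 0, 1, ..., 4). Only the lines that attain the minimum somewhere contribute to roots; other lines are dominated. Here the surviving (envelope) indices are i = 4, i = 3, i = 2, i = 1, i = 0.
Intersections between consecutive envelope lines give the roots: for adjacent envelope indices i < j the intersection is x = (a_i − a_j) / (j − i). Reading off the sorted break points: {-6, -2, 4, 8}.
Verification: at each break x_0, at least two indices attain the minimum of min_i(a_i + i · x_0).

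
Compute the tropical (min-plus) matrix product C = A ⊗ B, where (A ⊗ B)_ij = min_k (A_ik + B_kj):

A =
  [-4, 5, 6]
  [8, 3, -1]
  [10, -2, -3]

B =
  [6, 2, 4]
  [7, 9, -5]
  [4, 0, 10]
A ⊗ B =
  [2, -2, 0]
  [3, -1, -2]
  [1, -3, -7]

Apply the min-plus product entry-by-entry:
  C[0][0] = min over k of (A[0][0] + B[0][0] = -4 + 6 = 2, A[0][1] + B[1][0] = 5 + 7 = 12, A[0][2] + B[2][0] = 6 + 4 = 10) = 2 (attained at k = 0)
  C[0][1] = min over k of (A[0][0] + B[0][1] = -4 + 2 = -2, A[0][1] + B[1][1] = 5 + 9 = 14, A[0][2] + B[2][1] = 6 + 0 = 6) = -2 (attained at k = 0)
  C[0][2] = min over k of (A[0][0] + B[0][2] = -4 + 4 = 0, A[0][1] + B[1][2] = 5 + -5 = 0, A[0][2] + B[2][2] = 6 + 10 = 16) = 0 (attained at k = 0)
  C[1][0] = min over k of (A[1][0] + B[0][0] = 8 + 6 = 14, A[1][1] + B[1][0] = 3 + 7 = 10, A[1][2] + B[2][0] = -1 + 4 = 3) = 3 (attained at k = 2)
  C[1][1] = min over k of (A[1][0] + B[0][1] = 8 + 2 = 10, A[1][1] + B[1][1] = 3 + 9 = 12, A[1][2] + B[2][1] = -1 + 0 = -1) = -1 (attained at k = 2)
  C[1][2] = min over k of (A[1][0] + B[0][2] = 8 + 4 = 12, A[1][1] + B[1][2] = 3 + -5 = -2, A[1][2] + B[2][2] = -1 + 10 = 9) = -2 (attained at k = 1)
  C[2][0] = min over k of (A[2][0] + B[0][0] = 10 + 6 = 16, A[2][1] + B[1][0] = -2 + 7 = 5, A[2][2] + B[2][0] = -3 + 4 = 1) = 1 (attained at k = 2)
  C[2][1] = min over k of (A[2][0] + B[0][1] = 10 + 2 = 12, A[2][1] + B[1][1] = -2 + 9 = 7, A[2][2] + B[2][1] = -3 + 0 = -3) = -3 (attained at k = 2)
  C[2][2] = min over k of (A[2][0] + B[0][2] = 10 + 4 = 14, A[2][1] + B[1][2] = -2 + -5 = -7, A[2][2] + B[2][2] = -3 + 10 = 7) = -7 (attained at k = 1)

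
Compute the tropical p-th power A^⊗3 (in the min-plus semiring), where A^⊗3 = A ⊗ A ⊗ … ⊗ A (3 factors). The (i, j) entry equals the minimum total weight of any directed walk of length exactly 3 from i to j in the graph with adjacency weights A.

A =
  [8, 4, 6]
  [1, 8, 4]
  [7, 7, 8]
A^⊗3 =
  [13, 9, 11]
  [6, 13, 9]
  [12, 12, 14]

Each entry (A^⊗3)_ij equals the minimum over all length-3 walks i = v_0 → v_1 → … → v_3 = j of Σ_t A[v_t][v_{t+1}]. For example, for (i, j) = (0, 2) we minimise over 9 possible intermediate vertex sequences; the minimum is 11, attained along the walk 0 → 1 → 0 → 2.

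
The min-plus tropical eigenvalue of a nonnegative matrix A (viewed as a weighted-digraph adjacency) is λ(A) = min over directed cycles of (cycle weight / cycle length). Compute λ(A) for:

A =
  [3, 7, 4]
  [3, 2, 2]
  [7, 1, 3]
λ(A) = 3/2

Enumerate directed cycles and compute their means (weight / length). Sample:
  cycle 0 → 0: weight = 3, length = 1, mean = 3/1 ≈ 3.000
  cycle 1 → 1: weight = 2, length = 1, mean = 2/1 ≈ 2.000
  cycle 2 → 2: weight = 3, length = 1, mean = 3/1 ≈ 3.000
  cycle 0 → 1 → 0: weight = 10, length = 2, mean = 10/2 ≈ 5.000
  cycle 0 → 2 → 0: weight = 11, length = 2, mean = 11/2 ≈ 5.500
  cycle 1 → 0 → 1: weight = 10, length = 2, mean = 10/2 ≈ 5.000
Minimum mean = 1.500, attained e.g. along the cycle 1 → 2 → 1 with weight 3 and length 2. So λ(A) = 3/2 = 3/2.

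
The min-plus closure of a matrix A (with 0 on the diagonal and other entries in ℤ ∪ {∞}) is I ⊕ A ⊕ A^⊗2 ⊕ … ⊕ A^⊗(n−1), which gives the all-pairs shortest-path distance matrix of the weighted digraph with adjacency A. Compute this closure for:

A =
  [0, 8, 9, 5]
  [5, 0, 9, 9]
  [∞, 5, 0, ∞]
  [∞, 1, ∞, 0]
Closure =
  [0, 6, 9, 5]
  [5, 0, 9, 9]
  [10, 5, 0, 14]
  [6, 1, 10, 0]

This is the Floyd-Warshall all-pairs shortest-path computation. For each intermediate vertex k = 0, 1, …, 3, update dist[i][j] ← min(dist[i][j], dist[i][k] + dist[k][j]). The final matrix gives, for each (i, j), the minimum total weight of any directed path from i to j (possibly empty when i = j).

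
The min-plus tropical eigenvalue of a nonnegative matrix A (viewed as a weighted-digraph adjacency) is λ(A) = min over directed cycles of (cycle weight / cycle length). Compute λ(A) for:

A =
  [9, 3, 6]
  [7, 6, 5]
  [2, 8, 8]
λ(A) = 10/3

Enumerate directed cycles and compute their means (weight / length). Sample:
  cycle 0 → 0: weight = 9, length = 1, mean = 9/1 ≈ 9.000
  cycle 1 → 1: weight = 6, length = 1, mean = 6/1 ≈ 6.000
  cycle 2 → 2: weight = 8, length = 1, mean = 8/1 ≈ 8.000
  cycle 0 → 1 → 0: weight = 10, length = 2, mean = 10/2 ≈ 5.000
  cycle 0 → 2 → 0: weight = 8, length = 2, mean = 8/2 ≈ 4.000
  cycle 1 → 0 → 1: weight = 10, length = 2, mean = 10/2 ≈ 5.000
Minimum mean = 3.333, attained e.g. along the cycle 0 → 1 → 2 → 0 with weight 10 and length 3. So λ(A) = 10/3 = 10/3.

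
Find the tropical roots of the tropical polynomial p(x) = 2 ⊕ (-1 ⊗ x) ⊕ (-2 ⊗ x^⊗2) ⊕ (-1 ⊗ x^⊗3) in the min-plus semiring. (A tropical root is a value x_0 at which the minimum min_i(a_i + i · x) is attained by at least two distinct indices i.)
Roots: {-1, 1, 3}

Each tropical root is a break point of the lower envelope of the lines y = a_i + i · x (there are 4 lines, with slopes 0, 1, ..., 3). Only the lines that attain the minimum somewhere contribute to roots; other lines are dominated. Here the surviving (envelope) indices are i = 3, i = 2, i = 1, i = 0.
Intersections between consecutive envelope lines give the roots: for adjacent envelope indices i < j the intersection is x = (a_i − a_j) / (j − i). Reading off the sorted break points: {-1, 1, 3}.
Verification: at each break x_0, at least two indices attain the minimum of min_i(a_i + i · x_0).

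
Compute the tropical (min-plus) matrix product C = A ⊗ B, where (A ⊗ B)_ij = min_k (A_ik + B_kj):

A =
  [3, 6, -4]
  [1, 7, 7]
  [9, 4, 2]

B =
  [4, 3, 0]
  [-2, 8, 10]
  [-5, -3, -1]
A ⊗ B =
  [-9, -7, -5]
  [2, 4, 1]
  [-3, -1, 1]

Apply the min-plus product entry-by-entry:
  C[0][0] = min over k of (A[0][0] + B[0][0] = 3 + 4 = 7, A[0][1] + B[1][0] = 6 + -2 = 4, A[0][2] + B[2][0] = -4 + -5 = -9) = -9 (attained at k = 2)
  C[0][1] = min over k of (A[0][0] + B[0][1] = 3 + 3 = 6, A[0][1] + B[1][1] = 6 + 8 = 14, A[0][2] + B[2][1] = -4 + -3 = -7) = -7 (attained at k = 2)
  C[0][2] = min over k of (A[0][0] + B[0][2] = 3 + 0 = 3, A[0][1] + B[1][2] = 6 + 10 = 16, A[0][2] + B[2][2] = -4 + -1 = -5) = -5 (attained at k = 2)
  C[1][0] = min over k of (A[1][0] + B[0][0] = 1 + 4 = 5, A[1][1] + B[1][0] = 7 + -2 = 5, A[1][2] + B[2][0] = 7 + -5 = 2) = 2 (attained at k = 2)
  C[1][1] = min over k of (A[1][0] + B[0][1] = 1 + 3 = 4, A[1][1] + B[1][1] = 7 + 8 = 15, A[1][2] + B[2][1] = 7 + -3 = 4) = 4 (attained at k = 0)
  C[1][2] = min over k of (A[1][0] + B[0][2] = 1 + 0 = 1, A[1][1] + B[1][2] = 7 + 10 = 17, A[1][2] + B[2][2] = 7 + -1 = 6) = 1 (attained at k = 0)
  C[2][0] = min over k of (A[2][0] + B[0][0] = 9 + 4 = 13, A[2][1] + B[1][0] = 4 + -2 = 2, A[2][2] + B[2][0] = 2 + -5 = -3) = -3 (attained at k = 2)
  C[2][1] = min over k of (A[2][0] + B[0][1] = 9 + 3 = 12, A[2][1] + B[1][1] = 4 + 8 = 12, A[2][2] + B[2][1] = 2 + -3 = -1) = -1 (attained at k = 2)
  C[2][2] = min over k of (A[2][0] + B[0][2] = 9 + 0 = 9, A[2][1] + B[1][2] = 4 + 10 = 14, A[2][2] + B[2][2] = 2 + -1 = 1) = 1 (attained at k = 2)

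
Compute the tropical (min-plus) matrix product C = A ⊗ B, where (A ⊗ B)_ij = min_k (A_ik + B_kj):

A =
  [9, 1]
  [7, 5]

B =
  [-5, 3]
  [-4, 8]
A ⊗ B =
  [-3, 9]
  [1, 10]

Apply the min-plus product entry-by-entry:
  C[0][0] = min over k of (A[0][0] + B[0][0] = 9 + -5 = 4, A[0][1] + B[1][0] = 1 + -4 = -3) = -3 (attained at k = 1)
  C[0][1] = min over k of (A[0][0] + B[0][1] = 9 + 3 = 12, A[0][1] + B[1][1] = 1 + 8 = 9) = 9 (attained at k = 1)
  C[1][0] = min over k of (A[1][0] + B[0][0] = 7 + -5 = 2, A[1][1] + B[1][0] = 5 + -4 = 1) = 1 (attained at k = 1)
  C[1][1] = min over k of (A[1][0] + B[0][1] = 7 + 3 = 10, A[1][1] + B[1][1] = 5 + 8 = 13) = 10 (attained at k = 0)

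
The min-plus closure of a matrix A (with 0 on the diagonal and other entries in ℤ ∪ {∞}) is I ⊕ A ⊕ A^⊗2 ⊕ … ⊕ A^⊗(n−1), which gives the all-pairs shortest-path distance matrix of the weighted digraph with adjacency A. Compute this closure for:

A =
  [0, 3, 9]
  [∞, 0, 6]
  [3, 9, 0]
Closure =
  [0, 3, 9]
  [9, 0, 6]
  [3, 6, 0]

This is the Floyd-Warshall all-pairs shortest-path computation. For each intermediate vertex k = 0, 1, …, 2, update dist[i][j] ← min(dist[i][j], dist[i][k] + dist[k][j]). The final matrix gives, for each (i, j), the minimum total weight of any directed path from i to j (possibly empty when i = j).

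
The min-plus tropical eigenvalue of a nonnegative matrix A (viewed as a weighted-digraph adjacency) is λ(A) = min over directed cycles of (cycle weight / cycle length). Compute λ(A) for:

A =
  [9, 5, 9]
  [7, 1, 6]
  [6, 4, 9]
λ(A) = 1

Enumerate directed cycles and compute their means (weight / length). Sample:
  cycle 0 → 0: weight = 9, length = 1, mean = 9/1 ≈ 9.000
  cycle 1 → 1: weight = 1, length = 1, mean = 1/1 ≈ 1.000
  cycle 2 → 2: weight = 9, length = 1, mean = 9/1 ≈ 9.000
  cycle 0 → 1 → 0: weight = 12, length = 2, mean = 12/2 ≈ 6.000
  cycle 0 → 2 → 0: weight = 15, length = 2, mean = 15/2 ≈ 7.500
  cycle 1 → 0 → 1: weight = 12, length = 2, mean = 12/2 ≈ 6.000
Minimum mean = 1.000, attained e.g. along the cycle 1 → 1 with weight 1 and length 1. So λ(A) = 1/1 = 1.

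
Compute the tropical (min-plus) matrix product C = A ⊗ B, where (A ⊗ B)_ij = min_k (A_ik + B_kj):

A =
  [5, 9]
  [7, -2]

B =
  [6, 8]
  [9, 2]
A ⊗ B =
  [11, 11]
  [7, 0]

Apply the min-plus product entry-by-entry:
  C[0][0] = min over k of (A[0][0] + B[0][0] = 5 + 6 = 11, A[0][1] + B[1][0] = 9 + 9 = 18) = 11 (attained at k = 0)
  C[0][1] = min over k of (A[0][0] + B[0][1] = 5 + 8 = 13, A[0][1] + B[1][1] = 9 + 2 = 11) = 11 (attained at k = 1)
  C[1][0] = min over k of (A[1][0] + B[0][0] = 7 + 6 = 13, A[1][1] + B[1][0] = -2 + 9 = 7) = 7 (attained at k = 1)
  C[1][1] = min over k of (A[1][0] + B[0][1] = 7 + 8 = 15, A[1][1] + B[1][1] = -2 + 2 = 0) = 0 (attained at k = 1)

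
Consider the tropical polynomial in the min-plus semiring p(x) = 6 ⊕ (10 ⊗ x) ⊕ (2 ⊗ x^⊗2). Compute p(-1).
p(-1) = 0

A tropical monomial a ⊗ x^⊗i evaluates to a + i · x. Evaluating each term at x = -1:
  Term 0 contributes 6 + 0 · -1 = 6
  Term 1 contributes 10 + 1 · -1 = 9
  Term 2 contributes 2 + 2 · -1 = 0
p(-1) = ⊕ of these = min[6, 9, 0] = 0.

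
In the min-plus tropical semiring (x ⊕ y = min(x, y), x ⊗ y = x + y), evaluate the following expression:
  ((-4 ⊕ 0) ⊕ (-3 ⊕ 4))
((-4 ⊕ 0) ⊕ (-3 ⊕ 4)) = -4

Expand innermost to outermost. Recall ⊕ takes the minimum of its arguments and ⊗ takes their sum. Working out the expression ((-4 ⊕ 0) ⊕ (-3 ⊕ 4)) gives -4.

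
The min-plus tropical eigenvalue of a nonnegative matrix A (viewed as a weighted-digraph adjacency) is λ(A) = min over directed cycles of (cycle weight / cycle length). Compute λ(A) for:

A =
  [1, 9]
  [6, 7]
λ(A) = 1

Enumerate directed cycles and compute their means (weight / length). Sample:
  cycle 0 → 0: weight = 1, length = 1, mean = 1/1 ≈ 1.000
  cycle 1 → 1: weight = 7, length = 1, mean = 7/1 ≈ 7.000
  cycle 0 → 1 → 0: weight = 15, length = 2, mean = 15/2 ≈ 7.500
  cycle 1 → 0 → 1: weight = 15, length = 2, mean = 15/2 ≈ 7.500
Minimum mean = 1.000, attained e.g. along the cycle 0 → 0 with weight 1 and length 1. So λ(A) = 1/1 = 1.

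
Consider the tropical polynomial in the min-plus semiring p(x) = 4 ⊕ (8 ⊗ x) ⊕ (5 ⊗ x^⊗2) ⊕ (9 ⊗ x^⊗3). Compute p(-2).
p(-2) = 1

A tropical monomial a ⊗ x^⊗i evaluates to a + i · x. Evaluating each term at x = -2:
  Term 0 contributes 4 + 0 · -2 = 4
  Term 1 contributes 8 + 1 · -2 = 6
  Term 2 contributes 5 + 2 · -2 = 1
  Term 3 contributes 9 + 3 · -2 = 3
p(-2) = ⊕ of these = min[4, 6, 1, 3] = 1.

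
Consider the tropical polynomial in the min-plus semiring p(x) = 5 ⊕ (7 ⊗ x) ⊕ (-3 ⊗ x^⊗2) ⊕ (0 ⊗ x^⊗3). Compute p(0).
p(0) = -3

A tropical monomial a ⊗ x^⊗i evaluates to a + i · x. Evaluating each term at x = 0:
  Term 0 contributes 5 + 0 · 0 = 5
  Term 1 contributes 7 + 1 · 0 = 7
  Term 2 contributes -3 + 2 · 0 = -3
  Term 3 contributes 0 + 3 · 0 = 0
p(0) = ⊕ of these = min[5, 7, -3, 0] = -3.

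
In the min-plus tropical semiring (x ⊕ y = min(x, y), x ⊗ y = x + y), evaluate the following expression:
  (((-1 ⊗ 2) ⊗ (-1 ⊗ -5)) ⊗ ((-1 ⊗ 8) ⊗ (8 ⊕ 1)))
(((-1 ⊗ 2) ⊗ (-1 ⊗ -5)) ⊗ ((-1 ⊗ 8) ⊗ (8 ⊕ 1))) = 3

Expand innermost to outermost. Recall ⊕ takes the minimum of its arguments and ⊗ takes their sum. Working out the expression (((-1 ⊗ 2) ⊗ (-1 ⊗ -5)) ⊗ ((-1 ⊗ 8) ⊗ (8 ⊕ 1))) gives 3.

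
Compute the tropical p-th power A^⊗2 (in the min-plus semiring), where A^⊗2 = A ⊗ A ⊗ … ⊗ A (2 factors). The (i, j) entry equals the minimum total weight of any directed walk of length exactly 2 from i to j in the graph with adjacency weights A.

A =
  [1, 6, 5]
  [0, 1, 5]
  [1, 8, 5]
A^⊗2 =
  [2, 7, 6]
  [1, 2, 5]
  [2, 7, 6]

Each entry (A^⊗2)_ij equals the minimum over all length-2 walks i = v_0 → v_1 → … → v_2 = j of Σ_t A[v_t][v_{t+1}]. For example, for (i, j) = (0, 2) we minimise over 3 possible intermediate vertex sequences; the minimum is 6, attained along the walk 0 → 0 → 2.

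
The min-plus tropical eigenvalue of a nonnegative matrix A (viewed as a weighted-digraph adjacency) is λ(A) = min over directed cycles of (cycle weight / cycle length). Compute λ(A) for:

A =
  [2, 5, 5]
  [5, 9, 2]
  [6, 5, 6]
λ(A) = 2

Enumerate directed cycles and compute their means (weight / length). Sample:
  cycle 0 → 0: weight = 2, length = 1, mean = 2/1 ≈ 2.000
  cycle 1 → 1: weight = 9, length = 1, mean = 9/1 ≈ 9.000
  cycle 2 → 2: weight = 6, length = 1, mean = 6/1 ≈ 6.000
  cycle 0 → 1 → 0: weight = 10, length = 2, mean = 10/2 ≈ 5.000
  cycle 0 → 2 → 0: weight = 11, length = 2, mean = 11/2 ≈ 5.500
  cycle 1 → 0 → 1: weight = 10, length = 2, mean = 10/2 ≈ 5.000
Minimum mean = 2.000, attained e.g. along the cycle 0 → 0 with weight 2 and length 1. So λ(A) = 2/1 = 2.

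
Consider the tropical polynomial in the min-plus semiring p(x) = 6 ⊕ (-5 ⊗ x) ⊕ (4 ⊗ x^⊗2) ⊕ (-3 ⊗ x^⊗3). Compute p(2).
p(2) = -3

A tropical monomial a ⊗ x^⊗i evaluates to a + i · x. Evaluating each term at x = 2:
  Term 0 contributes 6 + 0 · 2 = 6
  Term 1 contributes -5 + 1 · 2 = -3
  Term 2 contributes 4 + 2 · 2 = 8
  Term 3 contributes -3 + 3 · 2 = 3
p(2) = ⊕ of these = min[6, -3, 8, 3] = -3.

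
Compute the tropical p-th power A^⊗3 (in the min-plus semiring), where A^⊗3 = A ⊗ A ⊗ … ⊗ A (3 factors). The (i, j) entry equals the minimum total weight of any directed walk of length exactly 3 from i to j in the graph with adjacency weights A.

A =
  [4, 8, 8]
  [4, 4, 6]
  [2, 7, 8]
A^⊗3 =
  [12, 16, 16]
  [12, 12, 14]
  [10, 14, 14]

Each entry (A^⊗3)_ij equals the minimum over all length-3 walks i = v_0 → v_1 → … → v_3 = j of Σ_t A[v_t][v_{t+1}]. For example, for (i, j) = (0, 2) we minimise over 9 possible intermediate vertex sequences; the minimum is 16, attained along the walk 0 → 0 → 0 → 2.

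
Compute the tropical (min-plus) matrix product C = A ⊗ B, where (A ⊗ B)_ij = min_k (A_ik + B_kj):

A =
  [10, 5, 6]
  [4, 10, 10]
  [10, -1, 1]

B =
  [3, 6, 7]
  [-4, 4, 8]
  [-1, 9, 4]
A ⊗ B =
  [1, 9, 10]
  [6, 10, 11]
  [-5, 3, 5]

Apply the min-plus product entry-by-entry:
  C[0][0] = min over k of (A[0][0] + B[0][0] = 10 + 3 = 13, A[0][1] + B[1][0] = 5 + -4 = 1, A[0][2] + B[2][0] = 6 + -1 = 5) = 1 (attained at k = 1)
  C[0][1] = min over k of (A[0][0] + B[0][1] = 10 + 6 = 16, A[0][1] + B[1][1] = 5 + 4 = 9, A[0][2] + B[2][1] = 6 + 9 = 15) = 9 (attained at k = 1)
  C[0][2] = min over k of (A[0][0] + B[0][2] = 10 + 7 = 17, A[0][1] + B[1][2] = 5 + 8 = 13, A[0][2] + B[2][2] = 6 + 4 = 10) = 10 (attained at k = 2)
  C[1][0] = min over k of (A[1][0] + B[0][0] = 4 + 3 = 7, A[1][1] + B[1][0] = 10 + -4 = 6, A[1][2] + B[2][0] = 10 + -1 = 9) = 6 (attained at k = 1)
  C[1][1] = min over k of (A[1][0] + B[0][1] = 4 + 6 = 10, A[1][1] + B[1][1] = 10 + 4 = 14, A[1][2] + B[2][1] = 10 + 9 = 19) = 10 (attained at k = 0)
  C[1][2] = min over k of (A[1][0] + B[0][2] = 4 + 7 = 11, A[1][1] + B[1][2] = 10 + 8 = 18, A[1][2] + B[2][2] = 10 + 4 = 14) = 11 (attained at k = 0)
  C[2][0] = min over k of (A[2][0] + B[0][0] = 10 + 3 = 13, A[2][1] + B[1][0] = -1 + -4 = -5, A[2][2] + B[2][0] = 1 + -1 = 0) = -5 (attained at k = 1)
  C[2][1] = min over k of (A[2][0] + B[0][1] = 10 + 6 = 16, A[2][1] + B[1][1] = -1 + 4 = 3, A[2][2] + B[2][1] = 1 + 9 = 10) = 3 (attained at k = 1)
  C[2][2] = min over k of (A[2][0] + B[0][2] = 10 + 7 = 17, A[2][1] + B[1][2] = -1 + 8 = 7, A[2][2] + B[2][2] = 1 + 4 = 5) = 5 (attained at k = 2)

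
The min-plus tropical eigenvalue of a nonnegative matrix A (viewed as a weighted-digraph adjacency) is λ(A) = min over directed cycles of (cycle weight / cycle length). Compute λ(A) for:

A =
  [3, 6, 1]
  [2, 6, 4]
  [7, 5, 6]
λ(A) = 8/3

Enumerate directed cycles and compute their means (weight / length). Sample:
  cycle 0 → 0: weight = 3, length = 1, mean = 3/1 ≈ 3.000
  cycle 1 → 1: weight = 6, length = 1, mean = 6/1 ≈ 6.000
  cycle 2 → 2: weight = 6, length = 1, mean = 6/1 ≈ 6.000
  cycle 0 → 1 → 0: weight = 8, length = 2, mean = 8/2 ≈ 4.000
  cycle 0 → 2 → 0: weight = 8, length = 2, mean = 8/2 ≈ 4.000
  cycle 1 → 0 → 1: weight = 8, length = 2, mean = 8/2 ≈ 4.000
Minimum mean = 2.667, attained e.g. along the cycle 0 → 2 → 1 → 0 with weight 8 and length 3. So λ(A) = 8/3 = 8/3.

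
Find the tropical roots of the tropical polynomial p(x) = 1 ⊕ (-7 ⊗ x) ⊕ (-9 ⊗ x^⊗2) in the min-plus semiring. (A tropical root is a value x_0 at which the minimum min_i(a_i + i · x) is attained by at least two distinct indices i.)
Roots: {2, 8}

Each tropical root is a break point of the lower envelope of the lines y = a_i + i · x (there are 3 lines, with slopes 0, 1, ..., 2). Only the lines that attain the minimum somewhere contribute to roots; other lines are dominated. Here the surviving (envelope) indices are i = 2, i = 1, i = 0.
Intersections between consecutive envelope lines give the roots: for adjacent envelope indices i < j the intersection is x = (a_i − a_j) / (j − i). Reading off the sorted break points: {2, 8}.
Verification: at each break x_0, at least two indices attain the minimum of min_i(a_i + i · x_0).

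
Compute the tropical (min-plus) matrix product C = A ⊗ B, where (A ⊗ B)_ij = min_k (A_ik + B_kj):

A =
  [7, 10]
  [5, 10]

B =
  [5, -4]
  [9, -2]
A ⊗ B =
  [12, 3]
  [10, 1]

Apply the min-plus product entry-by-entry:
  C[0][0] = min over k of (A[0][0] + B[0][0] = 7 + 5 = 12, A[0][1] + B[1][0] = 10 + 9 = 19) = 12 (attained at k = 0)
  C[0][1] = min over k of (A[0][0] + B[0][1] = 7 + -4 = 3, A[0][1] + B[1][1] = 10 + -2 = 8) = 3 (attained at k = 0)
  C[1][0] = min over k of (A[1][0] + B[0][0] = 5 + 5 = 10, A[1][1] + B[1][0] = 10 + 9 = 19) = 10 (attained at k = 0)
  C[1][1] = min over k of (A[1][0] + B[0][1] = 5 + -4 = 1, A[1][1] + B[1][1] = 10 + -2 = 8) = 1 (attained at k = 0)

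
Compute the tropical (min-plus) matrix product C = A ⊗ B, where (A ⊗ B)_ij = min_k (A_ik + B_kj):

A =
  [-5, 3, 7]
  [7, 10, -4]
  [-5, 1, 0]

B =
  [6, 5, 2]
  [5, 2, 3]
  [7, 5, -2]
A ⊗ B =
  [1, 0, -3]
  [3, 1, -6]
  [1, 0, -3]

Apply the min-plus product entry-by-entry:
  C[0][0] = min over k of (A[0][0] + B[0][0] = -5 + 6 = 1, A[0][1] + B[1][0] = 3 + 5 = 8, A[0][2] + B[2][0] = 7 + 7 = 14) = 1 (attained at k = 0)
  C[0][1] = min over k of (A[0][0] + B[0][1] = -5 + 5 = 0, A[0][1] + B[1][1] = 3 + 2 = 5, A[0][2] + B[2][1] = 7 + 5 = 12) = 0 (attained at k = 0)
  C[0][2] = min over k of (A[0][0] + B[0][2] = -5 + 2 = -3, A[0][1] + B[1][2] = 3 + 3 = 6, A[0][2] + B[2][2] = 7 + -2 = 5) = -3 (attained at k = 0)
  C[1][0] = min over k of (A[1][0] + B[0][0] = 7 + 6 = 13, A[1][1] + B[1][0] = 10 + 5 = 15, A[1][2] + B[2][0] = -4 + 7 = 3) = 3 (attained at k = 2)
  C[1][1] = min over k of (A[1][0] + B[0][1] = 7 + 5 = 12, A[1][1] + B[1][1] = 10 + 2 = 12, A[1][2] + B[2][1] = -4 + 5 = 1) = 1 (attained at k = 2)
  C[1][2] = min over k of (A[1][0] + B[0][2] = 7 + 2 = 9, A[1][1] + B[1][2] = 10 + 3 = 13, A[1][2] + B[2][2] = -4 + -2 = -6) = -6 (attained at k = 2)
  C[2][0] = min over k of (A[2][0] + B[0][0] = -5 + 6 = 1, A[2][1] + B[1][0] = 1 + 5 = 6, A[2][2] + B[2][0] = 0 + 7 = 7) = 1 (attained at k = 0)
  C[2][1] = min over k of (A[2][0] + B[0][1] = -5 + 5 = 0, A[2][1] + B[1][1] = 1 + 2 = 3, A[2][2] + B[2][1] = 0 + 5 = 5) = 0 (attained at k = 0)
  C[2][2] = min over k of (A[2][0] + B[0][2] = -5 + 2 = -3, A[2][1] + B[1][2] = 1 + 3 = 4, A[2][2] + B[2][2] = 0 + -2 = -2) = -3 (attained at k = 0)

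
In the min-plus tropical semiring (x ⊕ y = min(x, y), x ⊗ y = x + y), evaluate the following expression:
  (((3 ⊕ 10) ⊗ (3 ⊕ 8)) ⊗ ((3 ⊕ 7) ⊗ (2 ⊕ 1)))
(((3 ⊕ 10) ⊗ (3 ⊕ 8)) ⊗ ((3 ⊕ 7) ⊗ (2 ⊕ 1))) = 10

Expand innermost to outermost. Recall ⊕ takes the minimum of its arguments and ⊗ takes their sum. Working out the expression (((3 ⊕ 10) ⊗ (3 ⊕ 8)) ⊗ ((3 ⊕ 7) ⊗ (2 ⊕ 1))) gives 10.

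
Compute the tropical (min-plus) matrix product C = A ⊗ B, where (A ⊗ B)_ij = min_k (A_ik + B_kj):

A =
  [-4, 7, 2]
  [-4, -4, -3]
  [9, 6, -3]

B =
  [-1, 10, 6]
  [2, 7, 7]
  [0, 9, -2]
A ⊗ B =
  [-5, 6, 0]
  [-5, 3, -5]
  [-3, 6, -5]

Apply the min-plus product entry-by-entry:
  C[0][0] = min over k of (A[0][0] + B[0][0] = -4 + -1 = -5, A[0][1] + B[1][0] = 7 + 2 = 9, A[0][2] + B[2][0] = 2 + 0 = 2) = -5 (attained at k = 0)
  C[0][1] = min over k of (A[0][0] + B[0][1] = -4 + 10 = 6, A[0][1] + B[1][1] = 7 + 7 = 14, A[0][2] + B[2][1] = 2 + 9 = 11) = 6 (attained at k = 0)
  C[0][2] = min over k of (A[0][0] + B[0][2] = -4 + 6 = 2, A[0][1] + B[1][2] = 7 + 7 = 14, A[0][2] + B[2][2] = 2 + -2 = 0) = 0 (attained at k = 2)
  C[1][0] = min over k of (A[1][0] + B[0][0] = -4 + -1 = -5, A[1][1] + B[1][0] = -4 + 2 = -2, A[1][2] + B[2][0] = -3 + 0 = -3) = -5 (attained at k = 0)
  C[1][1] = min over k of (A[1][0] + B[0][1] = -4 + 10 = 6, A[1][1] + B[1][1] = -4 + 7 = 3, A[1][2] + B[2][1] = -3 + 9 = 6) = 3 (attained at k = 1)
  C[1][2] = min over k of (A[1][0] + B[0][2] = -4 + 6 = 2, A[1][1] + B[1][2] = -4 + 7 = 3, A[1][2] + B[2][2] = -3 + -2 = -5) = -5 (attained at k = 2)
  C[2][0] = min over k of (A[2][0] + B[0][0] = 9 + -1 = 8, A[2][1] + B[1][0] = 6 + 2 = 8, A[2][2] + B[2][0] = -3 + 0 = -3) = -3 (attained at k = 2)
  C[2][1] = min over k of (A[2][0] + B[0][1] = 9 + 10 = 19, A[2][1] + B[1][1] = 6 + 7 = 13, A[2][2] + B[2][1] = -3 + 9 = 6) = 6 (attained at k = 2)
  C[2][2] = min over k of (A[2][0] + B[0][2] = 9 + 6 = 15, A[2][1] + B[1][2] = 6 + 7 = 13, A[2][2] + B[2][2] = -3 + -2 = -5) = -5 (attained at k = 2)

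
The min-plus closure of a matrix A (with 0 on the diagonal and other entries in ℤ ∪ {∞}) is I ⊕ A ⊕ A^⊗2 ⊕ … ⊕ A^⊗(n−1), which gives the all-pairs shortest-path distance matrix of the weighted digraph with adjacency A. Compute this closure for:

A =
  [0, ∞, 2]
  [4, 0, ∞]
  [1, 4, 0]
Closure =
  [0, 6, 2]
  [4, 0, 6]
  [1, 4, 0]

This is the Floyd-Warshall all-pairs shortest-path computation. For each intermediate vertex k = 0, 1, …, 2, update dist[i][j] ← min(dist[i][j], dist[i][k] + dist[k][j]). The final matrix gives, for each (i, j), the minimum total weight of any directed path from i to j (possibly empty when i = j).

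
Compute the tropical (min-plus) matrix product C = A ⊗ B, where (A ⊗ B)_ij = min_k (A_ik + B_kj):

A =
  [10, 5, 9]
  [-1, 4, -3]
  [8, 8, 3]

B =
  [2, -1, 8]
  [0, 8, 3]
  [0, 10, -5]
A ⊗ B =
  [5, 9, 4]
  [-3, -2, -8]
  [3, 7, -2]

Apply the min-plus product entry-by-entry:
  C[0][0] = min over k of (A[0][0] + B[0][0] = 10 + 2 = 12, A[0][1] + B[1][0] = 5 + 0 = 5, A[0][2] + B[2][0] = 9 + 0 = 9) = 5 (attained at k = 1)
  C[0][1] = min over k of (A[0][0] + B[0][1] = 10 + -1 = 9, A[0][1] + B[1][1] = 5 + 8 = 13, A[0][2] + B[2][1] = 9 + 10 = 19) = 9 (attained at k = 0)
  C[0][2] = min over k of (A[0][0] + B[0][2] = 10 + 8 = 18, A[0][1] + B[1][2] = 5 + 3 = 8, A[0][2] + B[2][2] = 9 + -5 = 4) = 4 (attained at k = 2)
  C[1][0] = min over k of (A[1][0] + B[0][0] = -1 + 2 = 1, A[1][1] + B[1][0] = 4 + 0 = 4, A[1][2] + B[2][0] = -3 + 0 = -3) = -3 (attained at k = 2)
  C[1][1] = min over k of (A[1][0] + B[0][1] = -1 + -1 = -2, A[1][1] + B[1][1] = 4 + 8 = 12, A[1][2] + B[2][1] = -3 + 10 = 7) = -2 (attained at k = 0)
  C[1][2] = min over k of (A[1][0] + B[0][2] = -1 + 8 = 7, A[1][1] + B[1][2] = 4 + 3 = 7, A[1][2] + B[2][2] = -3 + -5 = -8) = -8 (attained at k = 2)
  C[2][0] = min over k of (A[2][0] + B[0][0] = 8 + 2 = 10, A[2][1] + B[1][0] = 8 + 0 = 8, A[2][2] + B[2][0] = 3 + 0 = 3) = 3 (attained at k = 2)
  C[2][1] = min over k of (A[2][0] + B[0][1] = 8 + -1 = 7, A[2][1] + B[1][1] = 8 + 8 = 16, A[2][2] + B[2][1] = 3 + 10 = 13) = 7 (attained at k = 0)
  C[2][2] = min over k of (A[2][0] + B[0][2] = 8 + 8 = 16, A[2][1] + B[1][2] = 8 + 3 = 11, A[2][2] + B[2][2] = 3 + -5 = -2) = -2 (attained at k = 2)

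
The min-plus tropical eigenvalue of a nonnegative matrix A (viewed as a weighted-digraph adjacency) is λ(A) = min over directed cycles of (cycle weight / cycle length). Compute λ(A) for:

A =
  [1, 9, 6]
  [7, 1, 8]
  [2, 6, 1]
λ(A) = 1

Enumerate directed cycles and compute their means (weight / length). Sample:
  cycle 0 → 0: weight = 1, length = 1, mean = 1/1 ≈ 1.000
  cycle 1 → 1: weight = 1, length = 1, mean = 1/1 ≈ 1.000
  cycle 2 → 2: weight = 1, length = 1, mean = 1/1 ≈ 1.000
  cycle 0 → 1 → 0: weight = 16, length = 2, mean = 16/2 ≈ 8.000
  cycle 0 → 2 → 0: weight = 8, length = 2, mean = 8/2 ≈ 4.000
  cycle 1 → 0 → 1: weight = 16, length = 2, mean = 16/2 ≈ 8.000
Minimum mean = 1.000, attained e.g. along the cycle 0 → 0 with weight 1 and length 1. So λ(A) = 1/1 = 1.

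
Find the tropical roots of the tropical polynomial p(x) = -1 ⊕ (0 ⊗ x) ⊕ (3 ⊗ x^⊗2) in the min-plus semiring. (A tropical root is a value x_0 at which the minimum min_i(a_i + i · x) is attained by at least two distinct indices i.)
Roots: {-3, -1}

Each tropical root is a break point of the lower envelope of the lines y = a_i + i · x (there are 3 lines, with slopes 0, 1, ..., 2). Only the lines that attain the minimum somewhere contribute to roots; other lines are dominated. Here the surviving (envelope) indices are i = 2, i = 1, i = 0.
Intersections between consecutive envelope lines give the roots: for adjacent envelope indices i < j the intersection is x = (a_i − a_j) / (j − i). Reading off the sorted break points: {-3, -1}.
Verification: at each break x_0, at least two indices attain the minimum of min_i(a_i + i · x_0).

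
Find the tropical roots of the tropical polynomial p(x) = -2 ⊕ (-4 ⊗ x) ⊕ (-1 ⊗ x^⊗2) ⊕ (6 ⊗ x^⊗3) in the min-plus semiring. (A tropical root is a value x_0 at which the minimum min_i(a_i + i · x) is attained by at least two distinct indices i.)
Roots: {-7, -3, 2}

Each tropical root is a break point of the lower envelope of the lines y = a_i + i · x (there are 4 lines, with slopes 0, 1, ..., 3). Only the lines that attain the minimum somewhere contribute to roots; other lines are dominated. Here the surviving (envelope) indices are i = 3, i = 2, i = 1, i = 0.
Intersections between consecutive envelope lines give the roots: for adjacent envelope indices i < j the intersection is x = (a_i − a_j) / (j − i). Reading off the sorted break points: {-7, -3, 2}.
Verification: at each break x_0, at least two indices attain the minimum of min_i(a_i + i · x_0).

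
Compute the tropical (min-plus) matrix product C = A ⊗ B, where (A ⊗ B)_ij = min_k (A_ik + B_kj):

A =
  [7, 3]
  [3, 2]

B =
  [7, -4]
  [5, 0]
A ⊗ B =
  [8, 3]
  [7, -1]

Apply the min-plus product entry-by-entry:
  C[0][0] = min over k of (A[0][0] + B[0][0] = 7 + 7 = 14, A[0][1] + B[1][0] = 3 + 5 = 8) = 8 (attained at k = 1)
  C[0][1] = min over k of (A[0][0] + B[0][1] = 7 + -4 = 3, A[0][1] + B[1][1] = 3 + 0 = 3) = 3 (attained at k = 0)
  C[1][0] = min over k of (A[1][0] + B[0][0] = 3 + 7 = 10, A[1][1] + B[1][0] = 2 + 5 = 7) = 7 (attained at k = 1)
  C[1][1] = min over k of (A[1][0] + B[0][1] = 3 + -4 = -1, A[1][1] + B[1][1] = 2 + 0 = 2) = -1 (attained at k = 0)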